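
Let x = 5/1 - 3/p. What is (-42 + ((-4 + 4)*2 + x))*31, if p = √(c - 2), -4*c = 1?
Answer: -1147 + 62*I ≈ -1147.0 + 62.0*I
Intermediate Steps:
c = -¼ (c = -¼*1 = -¼ ≈ -0.25000)
p = 3*I/2 (p = √(-¼ - 2) = √(-9/4) = 3*I/2 ≈ 1.5*I)
x = 5 + 2*I (x = 5/1 - 3*(-2*I/3) = 5*1 - (-2)*I = 5 + 2*I ≈ 5.0 + 2.0*I)
(-42 + ((-4 + 4)*2 + x))*31 = (-42 + ((-4 + 4)*2 + (5 + 2*I)))*31 = (-42 + (0*2 + (5 + 2*I)))*31 = (-42 + (0 + (5 + 2*I)))*31 = (-42 + (5 + 2*I))*31 = (-37 + 2*I)*31 = -1147 + 62*I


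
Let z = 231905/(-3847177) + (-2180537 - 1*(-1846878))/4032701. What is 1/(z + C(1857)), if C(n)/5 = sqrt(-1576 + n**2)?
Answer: 34424361276844216511895696/20741572168568990844675240882922121 + 1203500806295577507316979645*sqrt(3446873)/20741572168568990844675240882922121 ≈ 0.00010773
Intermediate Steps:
C(n) = 5*sqrt(-1576 + n**2)
z = -2218848756048/15514514535077 (z = 231905*(-1/3847177) + (-2180537 + 1846878)*(1/4032701) = -231905/3847177 - 333659*1/4032701 = -231905/3847177 - 333659/4032701 = -2218848756048/15514514535077 ≈ -0.14302)
1/(z + C(1857)) = 1/(-2218848756048/15514514535077 + 5*sqrt(-1576 + 1857**2)) = 1/(-2218848756048/15514514535077 + 5*sqrt(-1576 + 3448449)) = 1/(-2218848756048/15514514535077 + 5*sqrt(3446873))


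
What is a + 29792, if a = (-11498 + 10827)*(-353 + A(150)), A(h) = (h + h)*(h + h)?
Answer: -60123345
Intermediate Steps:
A(h) = 4*h² (A(h) = (2*h)*(2*h) = 4*h²)
a = -60153137 (a = (-11498 + 10827)*(-353 + 4*150²) = -671*(-353 + 4*22500) = -671*(-353 + 90000) = -671*89647 = -60153137)
a + 29792 = -60153137 + 29792 = -60123345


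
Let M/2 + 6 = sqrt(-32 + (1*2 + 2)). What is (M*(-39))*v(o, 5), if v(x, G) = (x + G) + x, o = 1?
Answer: 3276 - 1092*I*sqrt(7) ≈ 3276.0 - 2889.2*I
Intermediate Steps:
v(x, G) = G + 2*x (v(x, G) = (G + x) + x = G + 2*x)
M = -12 + 4*I*sqrt(7) (M = -12 + 2*sqrt(-32 + (1*2 + 2)) = -12 + 2*sqrt(-32 + (2 + 2)) = -12 + 2*sqrt(-32 + 4) = -12 + 2*sqrt(-28) = -12 + 2*(2*I*sqrt(7)) = -12 + 4*I*sqrt(7) ≈ -12.0 + 10.583*I)
(M*(-39))*v(o, 5) = ((-12 + 4*I*sqrt(7))*(-39))*(5 + 2*1) = (468 - 156*I*sqrt(7))*(5 + 2) = (468 - 156*I*sqrt(7))*7 = 3276 - 1092*I*sqrt(7)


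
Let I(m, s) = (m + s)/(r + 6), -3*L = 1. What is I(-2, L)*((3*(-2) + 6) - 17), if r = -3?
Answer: 119/9 ≈ 13.222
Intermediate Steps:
L = -⅓ (L = -⅓*1 = -⅓ ≈ -0.33333)
I(m, s) = m/3 + s/3 (I(m, s) = (m + s)/(-3 + 6) = (m + s)/3 = (m + s)*(⅓) = m/3 + s/3)
I(-2, L)*((3*(-2) + 6) - 17) = ((⅓)*(-2) + (⅓)*(-⅓))*((3*(-2) + 6) - 17) = (-⅔ - ⅑)*((-6 + 6) - 17) = -7*(0 - 17)/9 = -7/9*(-17) = 119/9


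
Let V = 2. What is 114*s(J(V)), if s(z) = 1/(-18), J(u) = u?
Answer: -19/3 ≈ -6.3333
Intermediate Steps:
s(z) = -1/18
114*s(J(V)) = 114*(-1/18) = -19/3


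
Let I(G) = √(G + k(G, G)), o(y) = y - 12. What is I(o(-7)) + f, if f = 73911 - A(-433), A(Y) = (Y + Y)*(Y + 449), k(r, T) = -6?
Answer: 87767 + 5*I ≈ 87767.0 + 5.0*I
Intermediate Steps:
o(y) = -12 + y
A(Y) = 2*Y*(449 + Y) (A(Y) = (2*Y)*(449 + Y) = 2*Y*(449 + Y))
f = 87767 (f = 73911 - 2*(-433)*(449 - 433) = 73911 - 2*(-433)*16 = 73911 - 1*(-13856) = 73911 + 13856 = 87767)
I(G) = √(-6 + G) (I(G) = √(G - 6) = √(-6 + G))
I(o(-7)) + f = √(-6 + (-12 - 7)) + 87767 = √(-6 - 19) + 87767 = √(-25) + 87767 = 5*I + 87767 = 87767 + 5*I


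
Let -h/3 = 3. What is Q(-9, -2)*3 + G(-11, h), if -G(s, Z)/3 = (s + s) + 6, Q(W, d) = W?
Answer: 21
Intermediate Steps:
h = -9 (h = -3*3 = -9)
G(s, Z) = -18 - 6*s (G(s, Z) = -3*((s + s) + 6) = -3*(2*s + 6) = -3*(6 + 2*s) = -18 - 6*s)
Q(-9, -2)*3 + G(-11, h) = -9*3 + (-18 - 6*(-11)) = -27 + (-18 + 66) = -27 + 48 = 21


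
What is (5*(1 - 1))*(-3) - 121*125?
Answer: -15125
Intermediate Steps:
(5*(1 - 1))*(-3) - 121*125 = (5*0)*(-3) - 15125 = 0*(-3) - 15125 = 0 - 15125 = -15125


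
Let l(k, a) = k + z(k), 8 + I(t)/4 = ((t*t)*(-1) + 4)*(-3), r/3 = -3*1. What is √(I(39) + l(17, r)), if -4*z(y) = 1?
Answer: √72755/2 ≈ 134.87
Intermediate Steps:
r = -9 (r = 3*(-3*1) = 3*(-3) = -9)
z(y) = -¼ (z(y) = -¼*1 = -¼)
I(t) = -80 + 12*t² (I(t) = -32 + 4*(((t*t)*(-1) + 4)*(-3)) = -32 + 4*((t²*(-1) + 4)*(-3)) = -32 + 4*((-t² + 4)*(-3)) = -32 + 4*((4 - t²)*(-3)) = -32 + 4*(-12 + 3*t²) = -32 + (-48 + 12*t²) = -80 + 12*t²)
l(k, a) = -¼ + k (l(k, a) = k - ¼ = -¼ + k)
√(I(39) + l(17, r)) = √((-80 + 12*39²) + (-¼ + 17)) = √((-80 + 12*1521) + 67/4) = √((-80 + 18252) + 67/4) = √(18172 + 67/4) = √(72755/4) = √72755/2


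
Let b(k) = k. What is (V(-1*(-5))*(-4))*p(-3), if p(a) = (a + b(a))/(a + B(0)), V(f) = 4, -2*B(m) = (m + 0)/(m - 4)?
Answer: -32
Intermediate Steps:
B(m) = -m/(2*(-4 + m)) (B(m) = -(m + 0)/(2*(m - 4)) = -m/(2*(-4 + m)))
p(a) = 2 (p(a) = (a + a)/(a - 1*0/(-8 + 2*0)) = (2*a)/(a - 1*0/(-8 + 0)) = (2*a)/(a - 1*0/(-8)) = (2*a)/(a - 1*0*(-1/8)) = (2*a)/(a + 0) = (2*a)/a = 2)
(V(-1*(-5))*(-4))*p(-3) = (4*(-4))*2 = -16*2 = -32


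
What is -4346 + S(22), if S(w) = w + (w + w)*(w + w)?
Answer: -2388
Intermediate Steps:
S(w) = w + 4*w² (S(w) = w + (2*w)*(2*w) = w + 4*w²)
-4346 + S(22) = -4346 + 22*(1 + 4*22) = -4346 + 22*(1 + 88) = -4346 + 22*89 = -4346 + 1958 = -2388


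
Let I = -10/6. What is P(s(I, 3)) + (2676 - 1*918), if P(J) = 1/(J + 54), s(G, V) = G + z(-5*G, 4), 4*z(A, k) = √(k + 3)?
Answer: 693223854/394321 - 36*√7/394321 ≈ 1758.0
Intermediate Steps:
I = -5/3 (I = -10*⅙ = -5/3 ≈ -1.6667)
z(A, k) = √(3 + k)/4 (z(A, k) = √(k + 3)/4 = √(3 + k)/4)
s(G, V) = G + √7/4 (s(G, V) = G + √(3 + 4)/4 = G + √7/4)
P(J) = 1/(54 + J)
P(s(I, 3)) + (2676 - 1*918) = 1/(54 + (-5/3 + √7/4)) + (2676 - 1*918) = 1/(157/3 + √7/4) + (2676 - 918) = 1/(157/3 + √7/4) + 1758 = 1758 + 1/(157/3 + √7/4)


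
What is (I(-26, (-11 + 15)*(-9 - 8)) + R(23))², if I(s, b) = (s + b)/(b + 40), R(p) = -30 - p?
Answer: 483025/196 ≈ 2464.4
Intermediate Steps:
I(s, b) = (b + s)/(40 + b)
(I(-26, (-11 + 15)*(-9 - 8)) + R(23))² = (((-11 + 15)*(-9 - 8) - 26)/(40 + (-11 + 15)*(-9 - 8)) + (-30 - 1*23))² = ((4*(-17) - 26)/(40 + 4*(-17)) + (-30 - 23))² = ((-68 - 26)/(40 - 68) - 53)² = (-94/(-28) - 53)² = (-1/28*(-94) - 53)² = (47/14 - 53)² = (-695/14)² = 483025/196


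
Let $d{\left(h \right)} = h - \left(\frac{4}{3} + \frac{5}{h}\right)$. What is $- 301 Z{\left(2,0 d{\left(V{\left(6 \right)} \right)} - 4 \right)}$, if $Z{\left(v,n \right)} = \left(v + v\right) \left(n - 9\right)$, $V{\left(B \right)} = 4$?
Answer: $15652$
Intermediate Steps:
$d{\left(h \right)} = - \frac{4}{3} + h - \frac{5}{h}$ ($d{\left(h \right)} = h - \left(\frac{4}{3} + \frac{5}{h}\right) = - \frac{4}{3} + h - \frac{5}{h}$)
$Z{\left(v,n \right)} = 2 v \left(-9 + n\right)$
$- 301 Z{\left(2,0 d{\left(V{\left(6 \right)} \right)} - 4 \right)} = - 301 \cdot 2 \cdot 2 \left(-9 - \left(4 + 0 \left(- \frac{4}{3} + 4 - \frac{5}{4}\right)\right)\right) = - 301 \cdot 2 \cdot 2 \left(-9 + \left(0 \cdot \frac{17}{12} - 4\right)\right) = - 301 \cdot 2 \cdot 2 \left(-9 + \left(0 - 4\right)\right) = - 301 \cdot 2 \cdot 2 \left(-9 - 4\right) = - 301 \cdot 2 \cdot 2 \left(-13\right) = \left(-301\right) \left(-52\right) = 15652$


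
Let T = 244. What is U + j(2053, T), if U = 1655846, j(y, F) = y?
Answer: 1657899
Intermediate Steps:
U + j(2053, T) = 1655846 + 2053 = 1657899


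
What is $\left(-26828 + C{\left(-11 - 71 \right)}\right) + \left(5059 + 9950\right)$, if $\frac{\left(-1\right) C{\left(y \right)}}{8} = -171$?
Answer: $-10451$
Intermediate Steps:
$C{\left(y \right)} = 1368$ ($C{\left(y \right)} = \left(-8\right) \left(-171\right) = 1368$)
$\left(-26828 + C{\left(-11 - 71 \right)}\right) + \left(5059 + 9950\right) = \left(-26828 + 1368\right) + \left(5059 + 9950\right) = -25460 + 15009 = -10451$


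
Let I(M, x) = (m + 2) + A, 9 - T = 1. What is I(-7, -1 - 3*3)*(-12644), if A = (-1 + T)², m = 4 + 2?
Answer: -720708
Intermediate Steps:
T = 8 (T = 9 - 1*1 = 9 - 1 = 8)
m = 6
A = 49 (A = (-1 + 8)² = 7² = 49)
I(M, x) = 57 (I(M, x) = (6 + 2) + 49 = 8 + 49 = 57)
I(-7, -1 - 3*3)*(-12644) = 57*(-12644) = -720708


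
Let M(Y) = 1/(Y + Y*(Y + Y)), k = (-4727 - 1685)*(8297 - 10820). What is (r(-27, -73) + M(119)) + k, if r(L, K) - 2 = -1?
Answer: 460103623358/28441 ≈ 1.6177e+7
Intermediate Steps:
r(L, K) = 1 (r(L, K) = 2 - 1 = 1)
k = 16177476 (k = -6412*(-2523) = 16177476)
M(Y) = 1/(Y + 2*Y²) (M(Y) = 1/(Y + Y*(2*Y)) = 1/(Y + 2*Y²))
(r(-27, -73) + M(119)) + k = (1 + 1/(119*(1 + 2*119))) + 16177476 = (1 + 1/(119*(1 + 238))) + 16177476 = (1 + (1/119)/239) + 16177476 = (1 + (1/119)*(1/239)) + 16177476 = (1 + 1/28441) + 16177476 = 28442/28441 + 16177476 = 460103623358/28441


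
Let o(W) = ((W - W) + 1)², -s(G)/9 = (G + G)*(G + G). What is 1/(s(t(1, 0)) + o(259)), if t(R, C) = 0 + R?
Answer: -1/35 ≈ -0.028571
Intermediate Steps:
t(R, C) = R
s(G) = -36*G² (s(G) = -9*(G + G)*(G + G) = -9*2*G*2*G = -36*G²)
o(W) = 1 (o(W) = (0 + 1)² = 1² = 1)
1/(s(t(1, 0)) + o(259)) = 1/(-36*1² + 1) = 1/(-36*1 + 1) = 1/(-36 + 1) = 1/(-35) = -1/35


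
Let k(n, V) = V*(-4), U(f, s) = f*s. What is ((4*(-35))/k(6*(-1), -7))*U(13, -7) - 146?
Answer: 309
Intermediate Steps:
k(n, V) = -4*V
((4*(-35))/k(6*(-1), -7))*U(13, -7) - 146 = ((4*(-35))/((-4*(-7))))*(13*(-7)) - 146 = -140/28*(-91) - 146 = -140*1/28*(-91) - 146 = -5*(-91) - 146 = 455 - 146 = 309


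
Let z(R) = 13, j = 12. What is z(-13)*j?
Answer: 156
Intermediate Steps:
z(-13)*j = 13*12 = 156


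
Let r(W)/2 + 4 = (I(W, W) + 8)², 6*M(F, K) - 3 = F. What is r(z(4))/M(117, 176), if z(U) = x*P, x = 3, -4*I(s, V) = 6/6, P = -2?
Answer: 897/160 ≈ 5.6062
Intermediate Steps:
I(s, V) = -¼ (I(s, V) = -3/(2*6) = -¼*1 = -¼)
M(F, K) = ½ + F/6
z(U) = -6 (z(U) = 3*(-2) = -6)
r(W) = 897/8 (r(W) = -8 + 2*(-¼ + 8)² = -8 + 2*(31/4)² = -8 + 2*(961/16) = -8 + 961/8 = 897/8)
r(z(4))/M(117, 176) = 897/(8*(½ + (⅙)*117)) = 897/(8*(½ + 39/2)) = (897/8)/20 = (897/8)*(1/20) = 897/160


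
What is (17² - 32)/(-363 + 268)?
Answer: -257/95 ≈ -2.7053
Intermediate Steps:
(17² - 32)/(-363 + 268) = (289 - 32)/(-95) = 257*(-1/95) = -257/95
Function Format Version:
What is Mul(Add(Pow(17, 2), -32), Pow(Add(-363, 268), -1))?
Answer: Rational(-257, 95) ≈ -2.7053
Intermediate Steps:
Mul(Add(Pow(17, 2), -32), Pow(Add(-363, 268), -1)) = Mul(Add(289, -32), Pow(-95, -1)) = Mul(257, Rational(-1, 95)) = Rational(-257, 95)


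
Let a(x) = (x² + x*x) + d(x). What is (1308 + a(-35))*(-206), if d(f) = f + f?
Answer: -759728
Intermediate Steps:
d(f) = 2*f
a(x) = 2*x + 2*x² (a(x) = (x² + x*x) + 2*x = (x² + x²) + 2*x = 2*x² + 2*x = 2*x + 2*x²)
(1308 + a(-35))*(-206) = (1308 + 2*(-35)*(1 - 35))*(-206) = (1308 + 2*(-35)*(-34))*(-206) = (1308 + 2380)*(-206) = 3688*(-206) = -759728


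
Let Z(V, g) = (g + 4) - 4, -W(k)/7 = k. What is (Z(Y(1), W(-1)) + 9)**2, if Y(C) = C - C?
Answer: 256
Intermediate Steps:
Y(C) = 0
W(k) = -7*k
Z(V, g) = g (Z(V, g) = (4 + g) - 4 = g)
(Z(Y(1), W(-1)) + 9)**2 = (-7*(-1) + 9)**2 = (7 + 9)**2 = 16**2 = 256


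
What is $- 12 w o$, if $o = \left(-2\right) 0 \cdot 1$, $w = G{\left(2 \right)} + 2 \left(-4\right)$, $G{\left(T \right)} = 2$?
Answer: $0$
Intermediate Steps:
$w = -6$ ($w = 2 + 2 \left(-4\right) = 2 - 8 = -6$)
$o = 0$ ($o = 0 \cdot 1 = 0$)
$- 12 w o = \left(-12\right) \left(-6\right) 0 = 72 \cdot 0 = 0$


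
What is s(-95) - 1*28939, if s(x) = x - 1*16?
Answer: -29050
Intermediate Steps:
s(x) = -16 + x (s(x) = x - 16 = -16 + x)
s(-95) - 1*28939 = (-16 - 95) - 1*28939 = -111 - 28939 = -29050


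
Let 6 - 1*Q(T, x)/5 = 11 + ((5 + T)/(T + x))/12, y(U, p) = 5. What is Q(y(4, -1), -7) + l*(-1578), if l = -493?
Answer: 9335173/12 ≈ 7.7793e+5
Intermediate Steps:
Q(T, x) = -25 - 5*(5 + T)/(12*(T + x)) (Q(T, x) = 30 - 5*(11 + ((5 + T)/(T + x))/12) = 30 - 5*(11 + ((5 + T)/(T + x))*(1/12)) = 30 - 5*(11 + (5 + T)/(12*(T + x))) = 30 + (-55 - 5*(5 + T)/(12*(T + x))) = -25 - 5*(5 + T)/(12*(T + x)))
Q(y(4, -1), -7) + l*(-1578) = 5*(-5 - 61*5 - 60*(-7))/(12*(5 - 7)) - 493*(-1578) = (5/12)*(-5 - 305 + 420)/(-2) + 777954 = (5/12)*(-½)*110 + 777954 = -275/12 + 777954 = 9335173/12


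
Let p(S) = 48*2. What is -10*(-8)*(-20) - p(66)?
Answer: -1696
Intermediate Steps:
p(S) = 96
-10*(-8)*(-20) - p(66) = -10*(-8)*(-20) - 1*96 = 80*(-20) - 96 = -1600 - 96 = -1696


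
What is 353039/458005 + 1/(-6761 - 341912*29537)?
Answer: 3635861954516634/4716881009430005 ≈ 0.77082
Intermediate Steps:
353039/458005 + 1/(-6761 - 341912*29537) = 353039*(1/458005) + (1/29537)/(-348673) = 353039/458005 - 1/348673*1/29537 = 353039/458005 - 1/10298754401 = 3635861954516634/4716881009430005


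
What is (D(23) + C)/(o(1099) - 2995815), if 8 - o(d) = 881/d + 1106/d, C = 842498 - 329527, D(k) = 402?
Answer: -564196927/3292393880 ≈ -0.17136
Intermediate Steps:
C = 512971
o(d) = 8 - 1987/d (o(d) = 8 - (881/d + 1106/d) = 8 - 1987/d)
(D(23) + C)/(o(1099) - 2995815) = (402 + 512971)/((8 - 1987/1099) - 2995815) = 513373/((8 - 1987*1/1099) - 2995815) = 513373/((8 - 1987/1099) - 2995815) = 513373/(6805/1099 - 2995815) = 513373/(-3292393880/1099) = 513373*(-1099/3292393880) = -564196927/3292393880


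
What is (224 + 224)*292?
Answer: 130816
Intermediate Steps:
(224 + 224)*292 = 448*292 = 130816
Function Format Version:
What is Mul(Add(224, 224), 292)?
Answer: 130816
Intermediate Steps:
Mul(Add(224, 224), 292) = Mul(448, 292) = 130816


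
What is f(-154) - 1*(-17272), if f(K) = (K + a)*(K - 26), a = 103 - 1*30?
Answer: 31852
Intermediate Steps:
a = 73 (a = 103 - 30 = 73)
f(K) = (-26 + K)*(73 + K) (f(K) = (K + 73)*(K - 26) = (73 + K)*(-26 + K) = (-26 + K)*(73 + K))
f(-154) - 1*(-17272) = (-1898 + (-154)² + 47*(-154)) - 1*(-17272) = (-1898 + 23716 - 7238) + 17272 = 14580 + 17272 = 31852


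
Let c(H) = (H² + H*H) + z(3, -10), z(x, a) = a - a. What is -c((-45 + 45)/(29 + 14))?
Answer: 0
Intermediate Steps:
z(x, a) = 0
c(H) = 2*H² (c(H) = (H² + H*H) + 0 = (H² + H²) + 0 = 2*H² + 0 = 2*H²)
-c((-45 + 45)/(29 + 14)) = -2*((-45 + 45)/(29 + 14))² = -2*(0/43)² = -2*(0*(1/43))² = -2*0² = -2*0 = -1*0 = 0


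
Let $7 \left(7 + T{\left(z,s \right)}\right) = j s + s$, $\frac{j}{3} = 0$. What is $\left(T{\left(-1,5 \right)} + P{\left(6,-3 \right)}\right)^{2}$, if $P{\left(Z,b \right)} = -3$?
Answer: $\frac{4225}{49} \approx 86.224$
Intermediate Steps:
$j = 0$ ($j = 3 \cdot 0 = 0$)
$T{\left(z,s \right)} = -7 + \frac{s}{7}$ ($T{\left(z,s \right)} = -7 + \frac{0 s + s}{7} = -7 + \frac{0 + s}{7} = -7 + \frac{s}{7}$)
$\left(T{\left(-1,5 \right)} + P{\left(6,-3 \right)}\right)^{2} = \left(\left(-7 + \frac{1}{7} \cdot 5\right) - 3\right)^{2} = \left(\left(-7 + \frac{5}{7}\right) - 3\right)^{2} = \left(- \frac{44}{7} - 3\right)^{2} = \left(- \frac{65}{7}\right)^{2} = \frac{4225}{49}$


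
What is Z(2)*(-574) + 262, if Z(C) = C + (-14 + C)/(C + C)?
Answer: 836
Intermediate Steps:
Z(C) = C + (-14 + C)/(2*C) (Z(C) = C + (-14 + C)/((2*C)) = C + (-14 + C)*(1/(2*C)) = C + (-14 + C)/(2*C))
Z(2)*(-574) + 262 = (½ + 2 - 7/2)*(-574) + 262 = -1*(-574) + 262 = 574 + 262 = 836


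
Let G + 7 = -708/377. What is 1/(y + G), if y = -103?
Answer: -377/42178 ≈ -0.0089383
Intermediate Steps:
G = -3347/377 (G = -7 - 708/377 = -3347/377 ≈ -8.8780)
1/(y + G) = 1/(-103 - 3347/377) = 1/(-42178/377) = -377/42178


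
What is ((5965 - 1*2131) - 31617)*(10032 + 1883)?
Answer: -331034445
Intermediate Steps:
((5965 - 1*2131) - 31617)*(10032 + 1883) = ((5965 - 2131) - 31617)*11915 = (3834 - 31617)*11915 = -27783*11915 = -331034445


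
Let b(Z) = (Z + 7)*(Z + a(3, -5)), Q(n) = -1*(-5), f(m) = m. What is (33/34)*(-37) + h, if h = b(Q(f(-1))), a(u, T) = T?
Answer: -1221/34 ≈ -35.912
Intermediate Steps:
Q(n) = 5
b(Z) = (-5 + Z)*(7 + Z) (b(Z) = (Z + 7)*(Z - 5) = (7 + Z)*(-5 + Z) = (-5 + Z)*(7 + Z))
h = 0 (h = -35 + 5² + 2*5 = -35 + 25 + 10 = 0)
(33/34)*(-37) + h = (33/34)*(-37) + 0 = -1221/34 + 0 = -1221/34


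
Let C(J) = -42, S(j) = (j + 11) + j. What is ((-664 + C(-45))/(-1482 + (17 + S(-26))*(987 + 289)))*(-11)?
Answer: -3883/16053 ≈ -0.24189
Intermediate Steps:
S(j) = 11 + 2*j (S(j) = (11 + j) + j = 11 + 2*j)
((-664 + C(-45))/(-1482 + (17 + S(-26))*(987 + 289)))*(-11) = ((-664 - 42)/(-1482 + (17 + (11 + 2*(-26)))*(987 + 289)))*(-11) = -706/(-1482 + (17 + (11 - 52))*1276)*(-11) = -706/(-1482 + (17 - 41)*1276)*(-11) = -706/(-1482 - 24*1276)*(-11) = -706/(-1482 - 30624)*(-11) = -706/(-32106)*(-11) = -706*(-1/32106)*(-11) = (353/16053)*(-11) = -3883/16053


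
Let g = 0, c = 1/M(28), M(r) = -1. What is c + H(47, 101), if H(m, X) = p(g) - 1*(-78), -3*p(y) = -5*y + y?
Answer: 77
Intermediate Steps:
c = -1 (c = 1/(-1) = -1)
p(y) = 4*y/3 (p(y) = -(-5*y + y)/3 = -(-4)*y/3 = 4*y/3)
H(m, X) = 78 (H(m, X) = (4/3)*0 - 1*(-78) = 0 + 78 = 78)
c + H(47, 101) = -1 + 78 = 77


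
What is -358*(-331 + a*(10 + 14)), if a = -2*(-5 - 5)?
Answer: -53342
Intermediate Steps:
a = 20 (a = -2*(-10) = 20)
-358*(-331 + a*(10 + 14)) = -358*(-331 + 20*(10 + 14)) = -358*(-331 + 20*24) = -358*(-331 + 480) = -358*149 = -53342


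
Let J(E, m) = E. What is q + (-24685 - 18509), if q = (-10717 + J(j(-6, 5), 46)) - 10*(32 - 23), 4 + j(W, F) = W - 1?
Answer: -54012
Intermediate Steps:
j(W, F) = -5 + W (j(W, F) = -4 + (W - 1) = -4 + (-1 + W) = -5 + W)
q = -10818 (q = (-10717 + (-5 - 6)) - 10*(32 - 23) = (-10717 - 11) - 10*9 = -10728 - 90 = -10818)
q + (-24685 - 18509) = -10818 + (-24685 - 18509) = -10818 - 43194 = -54012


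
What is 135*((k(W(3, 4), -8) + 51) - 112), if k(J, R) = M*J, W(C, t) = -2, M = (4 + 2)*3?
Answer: -13095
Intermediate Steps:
M = 18 (M = 6*3 = 18)
k(J, R) = 18*J
135*((k(W(3, 4), -8) + 51) - 112) = 135*((18*(-2) + 51) - 112) = 135*((-36 + 51) - 112) = 135*(15 - 112) = 135*(-97) = -13095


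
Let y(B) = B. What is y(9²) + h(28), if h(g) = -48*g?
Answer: -1263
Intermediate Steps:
y(9²) + h(28) = 9² - 48*28 = 81 - 1344 = -1263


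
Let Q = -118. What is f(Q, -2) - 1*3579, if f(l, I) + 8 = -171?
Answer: -3758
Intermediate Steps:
f(l, I) = -179 (f(l, I) = -8 - 171 = -179)
f(Q, -2) - 1*3579 = -179 - 1*3579 = -179 - 3579 = -3758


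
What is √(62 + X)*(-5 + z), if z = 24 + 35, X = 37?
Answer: 162*√11 ≈ 537.29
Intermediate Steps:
z = 59
√(62 + X)*(-5 + z) = √(62 + 37)*(-5 + 59) = √99*54 = (3*√11)*54 = 162*√11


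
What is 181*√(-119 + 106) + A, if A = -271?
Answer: -271 + 181*I*√13 ≈ -271.0 + 652.6*I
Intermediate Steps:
181*√(-119 + 106) + A = 181*√(-119 + 106) - 271 = 181*√(-13) - 271 = 181*(I*√13) - 271 = 181*I*√13 - 271 = -271 + 181*I*√13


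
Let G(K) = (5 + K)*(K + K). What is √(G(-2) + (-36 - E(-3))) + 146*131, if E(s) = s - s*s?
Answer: 19126 + 6*I ≈ 19126.0 + 6.0*I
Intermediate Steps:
G(K) = 2*K*(5 + K) (G(K) = (5 + K)*(2*K) = 2*K*(5 + K))
E(s) = s - s²
√(G(-2) + (-36 - E(-3))) + 146*131 = √(2*(-2)*(5 - 2) + (-36 - (-3)*(1 - 1*(-3)))) + 146*131 = √(2*(-2)*3 + (-36 - (-3)*(1 + 3))) + 19126 = √(-12 + (-36 - (-3)*4)) + 19126 = √(-12 + (-36 - 1*(-12))) + 19126 = √(-12 + (-36 + 12)) + 19126 = √(-12 - 24) + 19126 = √(-36) + 19126 = 6*I + 19126 = 19126 + 6*I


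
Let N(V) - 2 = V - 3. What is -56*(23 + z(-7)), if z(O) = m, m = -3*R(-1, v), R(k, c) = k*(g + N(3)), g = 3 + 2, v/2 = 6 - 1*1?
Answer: -2464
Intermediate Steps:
N(V) = -1 + V (N(V) = 2 + (V - 3) = 2 + (-3 + V) = -1 + V)
v = 10 (v = 2*(6 - 1*1) = 2*(6 - 1) = 2*5 = 10)
g = 5
R(k, c) = 7*k (R(k, c) = k*(5 + (-1 + 3)) = k*(5 + 2) = k*7 = 7*k)
m = 21 (m = -21*(-1) = -3*(-7) = 21)
z(O) = 21
-56*(23 + z(-7)) = -56*(23 + 21) = -56*44 = -2464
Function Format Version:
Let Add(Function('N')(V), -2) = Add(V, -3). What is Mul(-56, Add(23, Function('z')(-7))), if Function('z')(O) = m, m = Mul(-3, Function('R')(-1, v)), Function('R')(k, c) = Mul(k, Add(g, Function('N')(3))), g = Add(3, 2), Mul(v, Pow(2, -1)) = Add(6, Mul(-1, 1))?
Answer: -2464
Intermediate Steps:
Function('N')(V) = Add(-1, V) (Function('N')(V) = Add(2, Add(V, -3)) = Add(2, Add(-3, V)) = Add(-1, V))
v = 10 (v = Mul(2, Add(6, Mul(-1, 1))) = Mul(2, Add(6, -1)) = Mul(2, 5) = 10)
g = 5
Function('R')(k, c) = Mul(7, k) (Function('R')(k, c) = Mul(k, Add(5, Add(-1, 3))) = Mul(k, Add(5, 2)) = Mul(k, 7) = Mul(7, k))
m = 21 (m = Mul(-3, Mul(7, -1)) = Mul(-3, -7) = 21)
Function('z')(O) = 21
Mul(-56, Add(23, Function('z')(-7))) = Mul(-56, Add(23, 21)) = Mul(-56, 44) = -2464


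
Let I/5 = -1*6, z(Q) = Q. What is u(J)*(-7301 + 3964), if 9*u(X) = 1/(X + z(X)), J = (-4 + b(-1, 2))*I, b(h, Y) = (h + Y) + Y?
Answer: -3337/540 ≈ -6.1796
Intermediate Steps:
b(h, Y) = h + 2*Y (b(h, Y) = (Y + h) + Y = h + 2*Y)
I = -30 (I = 5*(-1*6) = 5*(-6) = -30)
J = 30 (J = (-4 + (-1 + 2*2))*(-30) = (-4 + (-1 + 4))*(-30) = (-4 + 3)*(-30) = -1*(-30) = 30)
u(X) = 1/(18*X) (u(X) = 1/(9*(X + X)) = 1/(9*((2*X))) = (1/(2*X))/9 = 1/(18*X))
u(J)*(-7301 + 3964) = ((1/18)/30)*(-7301 + 3964) = ((1/18)*(1/30))*(-3337) = (1/540)*(-3337) = -3337/540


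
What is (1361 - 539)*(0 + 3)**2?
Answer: 7398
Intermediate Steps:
(1361 - 539)*(0 + 3)**2 = 822*3**2 = 822*9 = 7398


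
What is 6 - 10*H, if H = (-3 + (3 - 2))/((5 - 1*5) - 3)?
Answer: -⅔ ≈ -0.66667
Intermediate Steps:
H = ⅔ (H = (-3 + 1)/((5 - 5) - 3) = -2/(0 - 3) = -2/(-3) = -2*(-⅓) = ⅔ ≈ 0.66667)
6 - 10*H = 6 - 10*⅔ = 6 - 20/3 = -⅔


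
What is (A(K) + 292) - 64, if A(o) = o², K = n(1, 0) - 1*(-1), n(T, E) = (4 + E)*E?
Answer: 229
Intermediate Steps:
n(T, E) = E*(4 + E)
K = 1 (K = 0*(4 + 0) - 1*(-1) = 0*4 + 1 = 0 + 1 = 1)
(A(K) + 292) - 64 = (1² + 292) - 64 = (1 + 292) - 64 = 293 - 64 = 229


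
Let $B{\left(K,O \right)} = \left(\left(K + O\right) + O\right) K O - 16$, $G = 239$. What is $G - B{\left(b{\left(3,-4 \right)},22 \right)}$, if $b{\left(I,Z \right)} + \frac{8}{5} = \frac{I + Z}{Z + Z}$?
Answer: $\frac{1307949}{800} \approx 1634.9$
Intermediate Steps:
$b{\left(I,Z \right)} = - \frac{8}{5} + \frac{I + Z}{2 Z}$ ($b{\left(I,Z \right)} = - \frac{8}{5} + \frac{I + Z}{Z + Z} = - \frac{8}{5} + \frac{I + Z}{2 Z}$)
$B{\left(K,O \right)} = -16 + K O \left(K + 2 O\right)$ ($B{\left(K,O \right)} = \left(K + 2 O\right) K O - 16 = K \left(K + 2 O\right) O - 16 = K O \left(K + 2 O\right) - 16 = -16 + K O \left(K + 2 O\right)$)
$G - B{\left(b{\left(3,-4 \right)},22 \right)} = 239 - \left(-16 + 22 \left(- \frac{11}{10} + \frac{1}{2} \cdot 3 \frac{1}{-4}\right)^{2} + 2 \left(- \frac{11}{10} + \frac{1}{2} \cdot 3 \frac{1}{-4}\right) 22^{2}\right) = 239 - \left(-16 + 22 \left(- \frac{11}{10} + \frac{1}{2} \cdot 3 \left(- \frac{1}{4}\right)\right)^{2} + 2 \left(- \frac{11}{10} + \frac{1}{2} \cdot 3 \left(- \frac{1}{4}\right)\right) 484\right) = 239 - \left(-16 + 22 \left(- \frac{11}{10} - \frac{3}{8}\right)^{2} + 2 \left(- \frac{11}{10} - \frac{3}{8}\right) 484\right) = 239 - \left(-16 + 22 \left(- \frac{59}{40}\right)^{2} + 2 \left(- \frac{59}{40}\right) 484\right) = 239 - \left(-16 + 22 \cdot \frac{3481}{1600} - \frac{7139}{5}\right) = 239 - \left(-16 + \frac{38291}{800} - \frac{7139}{5}\right) = 239 - - \frac{1116749}{800} = 239 + \frac{1116749}{800} = \frac{1307949}{800}$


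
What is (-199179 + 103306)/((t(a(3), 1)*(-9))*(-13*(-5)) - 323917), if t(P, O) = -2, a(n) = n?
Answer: 95873/322747 ≈ 0.29705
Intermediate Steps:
(-199179 + 103306)/((t(a(3), 1)*(-9))*(-13*(-5)) - 323917) = (-199179 + 103306)/((-2*(-9))*(-13*(-5)) - 323917) = -95873/(18*65 - 323917) = -95873/(1170 - 323917) = -95873/(-322747) = -95873*(-1/322747) = 95873/322747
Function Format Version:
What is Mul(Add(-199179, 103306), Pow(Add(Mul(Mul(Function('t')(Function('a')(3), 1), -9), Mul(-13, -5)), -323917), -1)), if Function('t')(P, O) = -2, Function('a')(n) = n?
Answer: Rational(95873, 322747) ≈ 0.29705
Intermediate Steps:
Mul(Add(-199179, 103306), Pow(Add(Mul(Mul(Function('t')(Function('a')(3), 1), -9), Mul(-13, -5)), -323917), -1)) = Mul(Add(-199179, 103306), Pow(Add(Mul(Mul(-2, -9), Mul(-13, -5)), -323917), -1)) = Mul(-95873, Pow(Add(Mul(18, 65), -323917), -1)) = Mul(-95873, Pow(Add(1170, -323917), -1)) = Mul(-95873, Pow(-322747, -1)) = Mul(-95873, Rational(-1, 322747)) = Rational(95873, 322747)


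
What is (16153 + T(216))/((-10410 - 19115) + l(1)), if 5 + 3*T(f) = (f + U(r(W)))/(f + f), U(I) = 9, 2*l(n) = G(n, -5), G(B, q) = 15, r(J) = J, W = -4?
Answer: -2325817/4250520 ≈ -0.54718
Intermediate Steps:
l(n) = 15/2 (l(n) = (½)*15 = 15/2)
T(f) = -5/3 + (9 + f)/(6*f) (T(f) = -5/3 + ((f + 9)/(f + f))/3 = -5/3 + ((9 + f)/((2*f)))/3 = -5/3 + ((9 + f)*(1/(2*f)))/3 = -5/3 + ((9 + f)/(2*f))/3 = -5/3 + (9 + f)/(6*f))
(16153 + T(216))/((-10410 - 19115) + l(1)) = (16153 + (3/2)*(1 - 1*216)/216)/((-10410 - 19115) + 15/2) = (16153 + (3/2)*(1/216)*(1 - 216))/(-29525 + 15/2) = (16153 + (3/2)*(1/216)*(-215))/(-59035/2) = (16153 - 215/144)*(-2/59035) = (2325817/144)*(-2/59035) = -2325817/4250520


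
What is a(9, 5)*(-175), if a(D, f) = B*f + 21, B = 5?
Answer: -8050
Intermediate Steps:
a(D, f) = 21 + 5*f (a(D, f) = 5*f + 21 = 21 + 5*f)
a(9, 5)*(-175) = (21 + 5*5)*(-175) = (21 + 25)*(-175) = 46*(-175) = -8050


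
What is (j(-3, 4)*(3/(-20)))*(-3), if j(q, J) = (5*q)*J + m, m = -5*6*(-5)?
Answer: 81/2 ≈ 40.500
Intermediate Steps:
m = 150 (m = -30*(-5) = 150)
j(q, J) = 150 + 5*J*q (j(q, J) = (5*q)*J + 150 = 5*J*q + 150 = 150 + 5*J*q)
(j(-3, 4)*(3/(-20)))*(-3) = ((150 + 5*4*(-3))*(3/(-20)))*(-3) = ((150 - 60)*(3*(-1/20)))*(-3) = (90*(-3/20))*(-3) = -27/2*(-3) = 81/2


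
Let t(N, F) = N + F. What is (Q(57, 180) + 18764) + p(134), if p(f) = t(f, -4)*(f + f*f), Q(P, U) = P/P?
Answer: 2370465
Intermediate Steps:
t(N, F) = F + N
Q(P, U) = 1
p(f) = (-4 + f)*(f + f²) (p(f) = (-4 + f)*(f + f*f) = (-4 + f)*(f + f²))
(Q(57, 180) + 18764) + p(134) = (1 + 18764) + 134*(1 + 134)*(-4 + 134) = 18765 + 134*135*130 = 18765 + 2351700 = 2370465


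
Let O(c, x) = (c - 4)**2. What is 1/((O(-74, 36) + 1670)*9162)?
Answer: 1/71042148 ≈ 1.4076e-8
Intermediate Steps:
O(c, x) = (-4 + c)**2
1/((O(-74, 36) + 1670)*9162) = 1/(((-4 - 74)**2 + 1670)*9162) = (1/9162)/((-78)**2 + 1670) = (1/9162)/(6084 + 1670) = (1/9162)/7754 = (1/7754)*(1/9162) = 1/71042148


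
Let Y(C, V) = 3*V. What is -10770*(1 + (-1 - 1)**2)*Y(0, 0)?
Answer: 0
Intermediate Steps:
-10770*(1 + (-1 - 1)**2)*Y(0, 0) = -10770*(1 + (-1 - 1)**2)*3*0 = -10770*(1 + (-2)**2)*0 = -10770*(1 + 4)*0 = -53850*0 = -10770*0 = 0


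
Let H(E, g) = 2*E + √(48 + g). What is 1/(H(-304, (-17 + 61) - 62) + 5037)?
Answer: 4429/19616011 - √30/19616011 ≈ 0.00022551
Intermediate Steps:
H(E, g) = √(48 + g) + 2*E
1/(H(-304, (-17 + 61) - 62) + 5037) = 1/((√(48 + ((-17 + 61) - 62)) + 2*(-304)) + 5037) = 1/((√(48 + (44 - 62)) - 608) + 5037) = 1/((√(48 - 18) - 608) + 5037) = 1/((√30 - 608) + 5037) = 1/((-608 + √30) + 5037) = 1/(4429 + √30)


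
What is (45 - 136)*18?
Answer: -1638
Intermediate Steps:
(45 - 136)*18 = -91*18 = -1638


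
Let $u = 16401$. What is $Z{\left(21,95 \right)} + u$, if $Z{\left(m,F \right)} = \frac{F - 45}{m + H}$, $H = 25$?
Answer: $\frac{377248}{23} \approx 16402.0$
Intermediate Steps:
$Z{\left(m,F \right)} = \frac{-45 + F}{25 + m}$ ($Z{\left(m,F \right)} = \frac{F - 45}{m + 25} = \frac{-45 + F}{25 + m}$)
$Z{\left(21,95 \right)} + u = \frac{-45 + 95}{25 + 21} + 16401 = \frac{1}{46} \cdot 50 + 16401 = \frac{25}{23} + 16401 = \frac{377248}{23}$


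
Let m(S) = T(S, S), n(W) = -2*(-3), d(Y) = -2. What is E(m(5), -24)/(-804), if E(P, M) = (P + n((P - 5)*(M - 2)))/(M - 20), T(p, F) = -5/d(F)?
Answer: 17/70752 ≈ 0.00024028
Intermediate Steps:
n(W) = 6
T(p, F) = 5/2 (T(p, F) = -5/(-2) = -5*(-1/2) = 5/2)
m(S) = 5/2
E(P, M) = (6 + P)/(-20 + M) (E(P, M) = (P + 6)/(M - 20) = (6 + P)/(-20 + M))
E(m(5), -24)/(-804) = ((6 + 5/2)/(-20 - 24))/(-804) = ((17/2)/(-44))*(-1/804) = -1/44*17/2*(-1/804) = -17/88*(-1/804) = 17/70752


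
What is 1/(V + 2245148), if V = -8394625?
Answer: -1/6149477 ≈ -1.6262e-7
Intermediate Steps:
1/(V + 2245148) = 1/(-8394625 + 2245148) = 1/(-6149477) = -1/6149477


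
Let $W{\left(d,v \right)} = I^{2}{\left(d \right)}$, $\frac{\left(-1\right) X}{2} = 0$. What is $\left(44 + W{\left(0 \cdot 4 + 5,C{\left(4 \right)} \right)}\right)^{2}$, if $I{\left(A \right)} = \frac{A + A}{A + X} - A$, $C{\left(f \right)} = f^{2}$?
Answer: $2809$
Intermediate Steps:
$X = 0$ ($X = \left(-2\right) 0 = 0$)
$I{\left(A \right)} = 2 - A$ ($I{\left(A \right)} = \frac{A + A}{A + 0} - A = \frac{2 A}{A} - A = 2 - A$)
$W{\left(d,v \right)} = \left(2 - d\right)^{2}$
$\left(44 + W{\left(0 \cdot 4 + 5,C{\left(4 \right)} \right)}\right)^{2} = \left(44 + \left(-2 + \left(0 \cdot 4 + 5\right)\right)^{2}\right)^{2} = \left(44 + \left(-2 + \left(0 + 5\right)\right)^{2}\right)^{2} = \left(44 + \left(-2 + 5\right)^{2}\right)^{2} = \left(44 + 3^{2}\right)^{2} = \left(44 + 9\right)^{2} = 53^{2} = 2809$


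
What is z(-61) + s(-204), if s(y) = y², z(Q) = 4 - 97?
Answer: 41523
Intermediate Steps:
z(Q) = -93
z(-61) + s(-204) = -93 + (-204)² = -93 + 41616 = 41523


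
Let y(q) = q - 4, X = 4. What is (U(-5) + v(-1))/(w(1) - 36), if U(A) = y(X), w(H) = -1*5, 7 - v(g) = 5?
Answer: -2/41 ≈ -0.048781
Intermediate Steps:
v(g) = 2 (v(g) = 7 - 1*5 = 7 - 5 = 2)
y(q) = -4 + q
w(H) = -5
U(A) = 0 (U(A) = -4 + 4 = 0)
(U(-5) + v(-1))/(w(1) - 36) = (0 + 2)/(-5 - 36) = 2/(-41) = 2*(-1/41) = -2/41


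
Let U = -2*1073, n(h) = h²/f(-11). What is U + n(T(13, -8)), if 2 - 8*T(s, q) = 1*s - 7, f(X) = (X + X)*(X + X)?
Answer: -4154655/1936 ≈ -2146.0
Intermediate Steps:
f(X) = 4*X² (f(X) = (2*X)*(2*X) = 4*X²)
T(s, q) = 9/8 - s/8 (T(s, q) = ¼ - (1*s - 7)/8 = ¼ - (s - 7)/8 = ¼ - (-7 + s)/8 = ¼ + (7/8 - s/8) = 9/8 - s/8)
n(h) = h²/484 (n(h) = h²/((4*(-11)²)) = h²/((4*121)) = h²/484)
U = -2146
U + n(T(13, -8)) = -2146 + (9/8 - ⅛*13)²/484 = -2146 + (9/8 - 13/8)²/484 = -2146 + (-½)²/484 = -2146 + (1/484)*(¼) = -2146 + 1/1936 = -4154655/1936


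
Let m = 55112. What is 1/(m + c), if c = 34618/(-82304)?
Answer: 41152/2267951715 ≈ 1.8145e-5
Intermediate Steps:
c = -17309/41152 (c = 34618*(-1/82304) = -17309/41152 ≈ -0.42061)
1/(m + c) = 1/(55112 - 17309/41152) = 1/(2267951715/41152) = 41152/2267951715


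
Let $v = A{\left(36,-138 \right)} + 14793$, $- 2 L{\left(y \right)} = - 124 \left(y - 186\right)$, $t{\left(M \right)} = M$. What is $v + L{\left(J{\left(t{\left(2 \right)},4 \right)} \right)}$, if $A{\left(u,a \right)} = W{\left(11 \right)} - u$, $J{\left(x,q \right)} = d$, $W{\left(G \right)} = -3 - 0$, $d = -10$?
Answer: $2602$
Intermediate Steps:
$W{\left(G \right)} = -3$ ($W{\left(G \right)} = -3 + 0 = -3$)
$J{\left(x,q \right)} = -10$
$L{\left(y \right)} = -11532 + 62 y$ ($L{\left(y \right)} = - \frac{\left(-124\right) \left(y - 186\right)}{2} = - \frac{\left(-124\right) \left(-186 + y\right)}{2} = - \frac{23064 - 124 y}{2} = -11532 + 62 y$)
$A{\left(u,a \right)} = -3 - u$
$v = 14754$ ($v = \left(-3 - 36\right) + 14793 = -39 + 14793 = 14754$)
$v + L{\left(J{\left(t{\left(2 \right)},4 \right)} \right)} = 14754 + \left(-11532 + 62 \left(-10\right)\right) = 14754 - 12152 = 2602$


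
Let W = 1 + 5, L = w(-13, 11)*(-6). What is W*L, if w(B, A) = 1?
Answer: -36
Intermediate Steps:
L = -6 (L = 1*(-6) = -6)
W = 6
W*L = 6*(-6) = -36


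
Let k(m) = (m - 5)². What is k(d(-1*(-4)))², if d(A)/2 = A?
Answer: 81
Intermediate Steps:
d(A) = 2*A
k(m) = (-5 + m)²
k(d(-1*(-4)))² = ((-5 + 2*(-1*(-4)))²)² = ((-5 + 2*4)²)² = ((-5 + 8)²)² = (3²)² = 9² = 81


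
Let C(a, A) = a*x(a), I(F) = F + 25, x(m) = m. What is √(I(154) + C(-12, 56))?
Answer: √323 ≈ 17.972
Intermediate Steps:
I(F) = 25 + F
C(a, A) = a² (C(a, A) = a*a = a²)
√(I(154) + C(-12, 56)) = √((25 + 154) + (-12)²) = √(179 + 144) = √323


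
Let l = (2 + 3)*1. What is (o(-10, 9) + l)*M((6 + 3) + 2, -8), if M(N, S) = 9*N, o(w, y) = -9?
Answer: -396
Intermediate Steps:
l = 5 (l = 5*1 = 5)
(o(-10, 9) + l)*M((6 + 3) + 2, -8) = (-9 + 5)*(9*((6 + 3) + 2)) = -36*(9 + 2) = -36*11 = -4*99 = -396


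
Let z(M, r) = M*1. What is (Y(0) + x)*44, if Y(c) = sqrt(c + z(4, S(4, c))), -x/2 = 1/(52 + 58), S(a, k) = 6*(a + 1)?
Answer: 436/5 ≈ 87.200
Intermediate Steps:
S(a, k) = 6 + 6*a (S(a, k) = 6*(1 + a) = 6 + 6*a)
x = -1/55 (x = -2/(52 + 58) = -2/110 = -2*1/110 = -1/55 ≈ -0.018182)
z(M, r) = M
Y(c) = sqrt(4 + c) (Y(c) = sqrt(c + 4) = sqrt(4 + c))
(Y(0) + x)*44 = (sqrt(4 + 0) - 1/55)*44 = (sqrt(4) - 1/55)*44 = (2 - 1/55)*44 = (109/55)*44 = 436/5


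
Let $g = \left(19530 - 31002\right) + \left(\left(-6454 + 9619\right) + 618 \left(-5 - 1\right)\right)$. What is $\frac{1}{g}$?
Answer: $- \frac{1}{12015} \approx -8.3229 \cdot 10^{-5}$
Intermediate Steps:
$g = -12015$ ($g = -11472 + \left(3165 + 618 \left(-5 - 1\right)\right) = -11472 + \left(3165 + 618 \left(-6\right)\right) = -11472 + \left(3165 - 3708\right) = -11472 - 543 = -12015$)
$\frac{1}{g} = \frac{1}{-12015} = - \frac{1}{12015}$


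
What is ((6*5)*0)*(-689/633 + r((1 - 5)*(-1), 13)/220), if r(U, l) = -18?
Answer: 0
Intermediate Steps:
((6*5)*0)*(-689/633 + r((1 - 5)*(-1), 13)/220) = ((6*5)*0)*(-689/633 - 18/220) = (30*0)*(-689*1/633 - 18*1/220) = 0*(-689/633 - 9/110) = 0*(-81487/69630) = 0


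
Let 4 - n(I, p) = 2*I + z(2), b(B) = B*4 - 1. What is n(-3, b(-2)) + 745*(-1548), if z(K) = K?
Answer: -1153252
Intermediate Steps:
b(B) = -1 + 4*B (b(B) = 4*B - 1 = -1 + 4*B)
n(I, p) = 2 - 2*I (n(I, p) = 4 - (2*I + 2) = 4 - (2 + 2*I) = 4 + (-2 - 2*I) = 2 - 2*I)
n(-3, b(-2)) + 745*(-1548) = (2 - 2*(-3)) + 745*(-1548) = (2 + 6) - 1153260 = 8 - 1153260 = -1153252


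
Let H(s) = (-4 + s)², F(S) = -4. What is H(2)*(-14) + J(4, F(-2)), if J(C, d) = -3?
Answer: -59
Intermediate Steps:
H(2)*(-14) + J(4, F(-2)) = (-4 + 2)²*(-14) - 3 = (-2)²*(-14) - 3 = 4*(-14) - 3 = -56 - 3 = -59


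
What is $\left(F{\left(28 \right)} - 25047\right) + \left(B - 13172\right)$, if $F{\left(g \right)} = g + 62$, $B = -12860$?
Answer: $-50989$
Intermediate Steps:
$F{\left(g \right)} = 62 + g$
$\left(F{\left(28 \right)} - 25047\right) + \left(B - 13172\right) = \left(\left(62 + 28\right) - 25047\right) - 26032 = \left(90 - 25047\right) - 26032 = -24957 - 26032 = -50989$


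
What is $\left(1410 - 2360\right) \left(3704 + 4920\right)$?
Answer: $-8192800$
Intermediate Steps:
$\left(1410 - 2360\right) \left(3704 + 4920\right) = \left(-950\right) 8624 = -8192800$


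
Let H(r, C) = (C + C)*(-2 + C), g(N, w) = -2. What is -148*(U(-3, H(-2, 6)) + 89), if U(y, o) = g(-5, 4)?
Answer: -12876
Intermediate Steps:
H(r, C) = 2*C*(-2 + C) (H(r, C) = (2*C)*(-2 + C) = 2*C*(-2 + C))
U(y, o) = -2
-148*(U(-3, H(-2, 6)) + 89) = -148*(-2 + 89) = -148*87 = -12876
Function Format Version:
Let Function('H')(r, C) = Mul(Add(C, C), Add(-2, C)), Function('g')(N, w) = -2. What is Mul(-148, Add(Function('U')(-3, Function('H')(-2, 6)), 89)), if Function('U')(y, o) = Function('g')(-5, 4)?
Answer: -12876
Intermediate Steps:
Function('H')(r, C) = Mul(2, C, Add(-2, C)) (Function('H')(r, C) = Mul(Mul(2, C), Add(-2, C)) = Mul(2, C, Add(-2, C)))
Function('U')(y, o) = -2
Mul(-148, Add(Function('U')(-3, Function('H')(-2, 6)), 89)) = Mul(-148, Add(-2, 89)) = Mul(-148, 87) = -12876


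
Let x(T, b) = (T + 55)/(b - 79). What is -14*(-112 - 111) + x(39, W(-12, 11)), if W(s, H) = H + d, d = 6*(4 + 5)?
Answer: 21807/7 ≈ 3115.3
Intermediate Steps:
d = 54 (d = 6*9 = 54)
W(s, H) = 54 + H (W(s, H) = H + 54 = 54 + H)
x(T, b) = (55 + T)/(-79 + b)
-14*(-112 - 111) + x(39, W(-12, 11)) = -14*(-112 - 111) + (55 + 39)/(-79 + (54 + 11)) = -14*(-223) + 94/(-79 + 65) = 3122 + 94/(-14) = 3122 - 1/14*94 = 3122 - 47/7 = 21807/7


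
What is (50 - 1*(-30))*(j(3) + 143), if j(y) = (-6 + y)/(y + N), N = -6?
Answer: 11520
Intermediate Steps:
j(y) = 1 (j(y) = (-6 + y)/(y - 6) = (-6 + y)/(-6 + y) = 1)
(50 - 1*(-30))*(j(3) + 143) = (50 - 1*(-30))*(1 + 143) = (50 + 30)*144 = 80*144 = 11520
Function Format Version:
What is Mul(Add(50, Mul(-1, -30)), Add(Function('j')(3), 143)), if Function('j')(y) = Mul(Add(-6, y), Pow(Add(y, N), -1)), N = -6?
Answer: 11520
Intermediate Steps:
Function('j')(y) = 1 (Function('j')(y) = Mul(Add(-6, y), Pow(Add(y, -6), -1)) = Mul(Add(-6, y), Pow(Add(-6, y), -1)) = 1)
Mul(Add(50, Mul(-1, -30)), Add(Function('j')(3), 143)) = Mul(Add(50, Mul(-1, -30)), Add(1, 143)) = Mul(Add(50, 30), 144) = Mul(80, 144) = 11520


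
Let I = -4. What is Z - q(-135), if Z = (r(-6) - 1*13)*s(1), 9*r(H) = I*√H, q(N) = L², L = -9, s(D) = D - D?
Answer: -81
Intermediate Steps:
s(D) = 0
q(N) = 81 (q(N) = (-9)² = 81)
r(H) = -4*√H/9 (r(H) = (-4*√H)/9 = -4*√H/9)
Z = 0 (Z = (-4*I*√6/9 - 1*13)*0 = (-4*I*√6/9 - 13)*0 = (-13 - 4*I*√6/9)*0 = 0)
Z - q(-135) = 0 - 1*81 = 0 - 81 = -81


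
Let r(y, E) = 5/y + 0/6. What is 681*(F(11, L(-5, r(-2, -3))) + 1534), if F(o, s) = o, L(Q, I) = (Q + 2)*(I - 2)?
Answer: 1052145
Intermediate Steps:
r(y, E) = 5/y (r(y, E) = 5/y + 0*(1/6) = 5/y + 0 = 5/y)
L(Q, I) = (-2 + I)*(2 + Q) (L(Q, I) = (2 + Q)*(-2 + I) = (-2 + I)*(2 + Q))
681*(F(11, L(-5, r(-2, -3))) + 1534) = 681*(11 + 1534) = 681*1545 = 1052145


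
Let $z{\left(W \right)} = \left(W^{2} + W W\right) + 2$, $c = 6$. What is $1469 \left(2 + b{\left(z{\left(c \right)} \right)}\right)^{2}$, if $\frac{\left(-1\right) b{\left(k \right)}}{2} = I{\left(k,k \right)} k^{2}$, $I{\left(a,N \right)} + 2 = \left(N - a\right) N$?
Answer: $704933196084$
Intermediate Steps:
$I{\left(a,N \right)} = -2 + N \left(N - a\right)$ ($I{\left(a,N \right)} = -2 + \left(N - a\right) N = -2 + N \left(N - a\right)$)
$z{\left(W \right)} = 2 + 2 W^{2}$ ($z{\left(W \right)} = \left(W^{2} + W^{2}\right) + 2 = 2 W^{2} + 2 = 2 + 2 W^{2}$)
$b{\left(k \right)} = 4 k^{2}$ ($b{\left(k \right)} = - 2 \left(-2 + k^{2} - k k\right) k^{2} = - 2 \left(-2 + k^{2} - k^{2}\right) k^{2} = - 2 \left(- 2 k^{2}\right) = 4 k^{2}$)
$1469 \left(2 + b{\left(z{\left(c \right)} \right)}\right)^{2} = 1469 \left(2 + 4 \left(2 + 2 \cdot 6^{2}\right)^{2}\right)^{2} = 1469 \left(2 + 4 \left(2 + 2 \cdot 36\right)^{2}\right)^{2} = 1469 \left(2 + 4 \left(2 + 72\right)^{2}\right)^{2} = 1469 \left(2 + 4 \cdot 74^{2}\right)^{2} = 1469 \left(2 + 4 \cdot 5476\right)^{2} = 1469 \left(2 + 21904\right)^{2} = 1469 \cdot 21906^{2} = 1469 \cdot 479872836 = 704933196084$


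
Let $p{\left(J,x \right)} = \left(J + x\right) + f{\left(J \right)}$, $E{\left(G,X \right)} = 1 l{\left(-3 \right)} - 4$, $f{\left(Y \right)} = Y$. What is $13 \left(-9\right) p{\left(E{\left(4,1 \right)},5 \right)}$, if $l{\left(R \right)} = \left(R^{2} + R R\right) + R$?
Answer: $-3159$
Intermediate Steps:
$l{\left(R \right)} = R + 2 R^{2}$ ($l{\left(R \right)} = \left(R^{2} + R^{2}\right) + R = 2 R^{2} + R = R + 2 R^{2}$)
$E{\left(G,X \right)} = 11$ ($E{\left(G,X \right)} = 1 \left(- 3 \left(1 + 2 \left(-3\right)\right)\right) - 4 = 1 \left(- 3 \left(1 - 6\right)\right) - 4 = 1 \left(\left(-3\right) \left(-5\right)\right) - 4 = 1 \cdot 15 - 4 = 15 - 4 = 11$)
$p{\left(J,x \right)} = x + 2 J$ ($p{\left(J,x \right)} = \left(J + x\right) + J = x + 2 J$)
$13 \left(-9\right) p{\left(E{\left(4,1 \right)},5 \right)} = 13 \left(-9\right) \left(5 + 2 \cdot 11\right) = - 117 \left(5 + 22\right) = \left(-117\right) 27 = -3159$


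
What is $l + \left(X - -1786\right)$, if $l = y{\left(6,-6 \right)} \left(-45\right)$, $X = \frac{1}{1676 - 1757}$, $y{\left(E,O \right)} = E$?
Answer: $\frac{122795}{81} \approx 1516.0$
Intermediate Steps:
$X = - \frac{1}{81}$ ($X = \frac{1}{-81} = - \frac{1}{81} \approx -0.012346$)
$l = -270$ ($l = 6 \left(-45\right) = -270$)
$l + \left(X - -1786\right) = -270 - - \frac{144665}{81} = -270 + \left(- \frac{1}{81} + 1786\right) = -270 + \frac{144665}{81} = \frac{122795}{81}$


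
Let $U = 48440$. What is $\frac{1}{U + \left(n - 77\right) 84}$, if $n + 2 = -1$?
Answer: $\frac{1}{41720} \approx 2.3969 \cdot 10^{-5}$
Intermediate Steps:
$n = -3$ ($n = -2 - 1 = -3$)
$\frac{1}{U + \left(n - 77\right) 84} = \frac{1}{48440 + \left(-3 - 77\right) 84} = \frac{1}{48440 - 6720} = \frac{1}{41720}$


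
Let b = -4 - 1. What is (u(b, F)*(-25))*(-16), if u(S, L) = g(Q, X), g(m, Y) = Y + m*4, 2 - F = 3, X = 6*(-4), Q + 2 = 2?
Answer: -9600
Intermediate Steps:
Q = 0 (Q = -2 + 2 = 0)
X = -24
F = -1 (F = 2 - 1*3 = 2 - 3 = -1)
b = -5
g(m, Y) = Y + 4*m
u(S, L) = -24 (u(S, L) = -24 + 4*0 = -24 + 0 = -24)
(u(b, F)*(-25))*(-16) = -24*(-25)*(-16) = 600*(-16) = -9600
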